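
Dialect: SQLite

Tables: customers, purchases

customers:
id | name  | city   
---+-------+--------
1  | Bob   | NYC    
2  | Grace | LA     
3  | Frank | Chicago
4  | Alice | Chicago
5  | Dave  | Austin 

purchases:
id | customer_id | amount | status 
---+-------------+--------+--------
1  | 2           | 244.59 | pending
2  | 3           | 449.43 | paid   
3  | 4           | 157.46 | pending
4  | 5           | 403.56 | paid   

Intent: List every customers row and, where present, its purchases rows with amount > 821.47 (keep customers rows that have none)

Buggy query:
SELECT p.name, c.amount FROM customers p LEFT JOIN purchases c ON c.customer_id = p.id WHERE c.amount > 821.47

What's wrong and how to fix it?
Bug: A WHERE condition on the right-hand table after LEFT JOIN drops unmatched parents

Fix: Put 'c.amount > 821.47' in the JOIN's ON clause instead of WHERE

Corrected query:
SELECT p.name, c.amount FROM customers p LEFT JOIN purchases c ON c.customer_id = p.id AND c.amount > 821.47

Result:
name  | amount
------+-------
Bob   | NULL  
Grace | NULL  
Frank | NULL  
Alice | NULL  
Dave  | NULL  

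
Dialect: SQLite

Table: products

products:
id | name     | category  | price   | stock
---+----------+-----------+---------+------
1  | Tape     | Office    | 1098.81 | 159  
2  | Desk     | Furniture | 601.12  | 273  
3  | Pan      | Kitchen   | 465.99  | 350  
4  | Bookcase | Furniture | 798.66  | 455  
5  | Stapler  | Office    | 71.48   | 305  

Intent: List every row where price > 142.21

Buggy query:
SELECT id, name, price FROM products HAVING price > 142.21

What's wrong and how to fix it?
Bug: HAVING filters the output of aggregation, but this query has no GROUP BY and no aggregate functions, so SQLite rejects it (HAVING clause on a non-aggregate query); the condition here is per row

Fix: Use WHERE for row-level filtering

Corrected query:
SELECT id, name, price FROM products WHERE price > 142.21

Result:
id | name     | price  
---+----------+--------
1  | Tape     | 1098.81
2  | Desk     | 601.12 
3  | Pan      | 465.99 
4  | Bookcase | 798.66 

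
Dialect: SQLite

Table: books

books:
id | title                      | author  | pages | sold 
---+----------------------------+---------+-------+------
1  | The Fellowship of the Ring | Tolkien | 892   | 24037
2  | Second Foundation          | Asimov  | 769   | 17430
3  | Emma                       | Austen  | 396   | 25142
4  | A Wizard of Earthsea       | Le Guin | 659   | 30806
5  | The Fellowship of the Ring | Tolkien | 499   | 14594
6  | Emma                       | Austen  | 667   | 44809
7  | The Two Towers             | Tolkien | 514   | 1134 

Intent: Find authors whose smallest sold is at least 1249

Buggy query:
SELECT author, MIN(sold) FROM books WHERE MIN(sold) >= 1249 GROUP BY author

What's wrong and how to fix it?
Bug: MIN() in WHERE is a misuse of aggregate

Fix: Replace WHERE with HAVING after the GROUP BY

Corrected query:
SELECT author, MIN(sold) FROM books GROUP BY author HAVING MIN(sold) >= 1249

Result:
author  | MIN(sold)
--------+----------
Asimov  | 17430    
Austen  | 25142    
Le Guin | 30806    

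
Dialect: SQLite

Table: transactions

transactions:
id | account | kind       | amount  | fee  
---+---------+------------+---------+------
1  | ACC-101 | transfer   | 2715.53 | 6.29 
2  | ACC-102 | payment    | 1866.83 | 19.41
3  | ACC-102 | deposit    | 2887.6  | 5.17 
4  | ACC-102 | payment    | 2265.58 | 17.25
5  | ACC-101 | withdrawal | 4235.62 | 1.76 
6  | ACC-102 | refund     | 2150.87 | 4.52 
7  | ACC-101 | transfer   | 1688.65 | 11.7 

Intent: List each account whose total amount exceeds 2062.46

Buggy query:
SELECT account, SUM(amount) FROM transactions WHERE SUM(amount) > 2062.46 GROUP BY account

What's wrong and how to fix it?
Bug: WHERE runs before GROUP BY, so aggregates aren't available there

Fix: Use HAVING (which filters groups after aggregation) instead of WHERE

Corrected query:
SELECT account, SUM(amount) FROM transactions GROUP BY account HAVING SUM(amount) > 2062.46

Result:
account | SUM(amount)
--------+------------
ACC-101 | 8639.8     
ACC-102 | 9170.88    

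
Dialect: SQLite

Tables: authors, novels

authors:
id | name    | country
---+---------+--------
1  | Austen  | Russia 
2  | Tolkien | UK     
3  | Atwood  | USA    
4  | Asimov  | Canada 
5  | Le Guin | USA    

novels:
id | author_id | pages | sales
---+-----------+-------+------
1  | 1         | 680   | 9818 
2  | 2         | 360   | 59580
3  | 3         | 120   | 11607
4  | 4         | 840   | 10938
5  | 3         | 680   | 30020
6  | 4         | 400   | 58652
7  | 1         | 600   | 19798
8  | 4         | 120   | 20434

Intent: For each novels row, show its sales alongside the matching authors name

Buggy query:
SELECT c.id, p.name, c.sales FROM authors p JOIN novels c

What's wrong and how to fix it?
Bug: Missing join condition: each novels row is matched to all authors rows instead of just its own

Fix: Specify the join condition linking the foreign key to the parent id

Corrected query:
SELECT c.id, p.name, c.sales FROM authors p JOIN novels c ON c.author_id = p.id

Result:
id | name    | sales
---+---------+------
1  | Austen  | 9818 
2  | Tolkien | 59580
3  | Atwood  | 11607
4  | Asimov  | 10938
5  | Atwood  | 30020
6  | Asimov  | 58652
7  | Austen  | 19798
8  | Asimov  | 20434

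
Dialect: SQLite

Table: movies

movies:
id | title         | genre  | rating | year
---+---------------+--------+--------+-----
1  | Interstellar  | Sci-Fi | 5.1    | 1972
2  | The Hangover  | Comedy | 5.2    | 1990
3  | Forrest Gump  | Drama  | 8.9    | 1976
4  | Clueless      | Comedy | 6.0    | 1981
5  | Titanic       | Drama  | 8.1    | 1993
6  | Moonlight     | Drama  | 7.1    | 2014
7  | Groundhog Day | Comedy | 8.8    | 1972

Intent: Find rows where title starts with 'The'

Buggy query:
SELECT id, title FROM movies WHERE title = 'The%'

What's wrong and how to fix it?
Bug: '=' compares the literal string including the % character; pattern matching needs LIKE

Fix: Use LIKE for wildcard pattern matching

Corrected query:
SELECT id, title FROM movies WHERE title LIKE 'The%'

Result:
id | title       
---+-------------
2  | The Hangover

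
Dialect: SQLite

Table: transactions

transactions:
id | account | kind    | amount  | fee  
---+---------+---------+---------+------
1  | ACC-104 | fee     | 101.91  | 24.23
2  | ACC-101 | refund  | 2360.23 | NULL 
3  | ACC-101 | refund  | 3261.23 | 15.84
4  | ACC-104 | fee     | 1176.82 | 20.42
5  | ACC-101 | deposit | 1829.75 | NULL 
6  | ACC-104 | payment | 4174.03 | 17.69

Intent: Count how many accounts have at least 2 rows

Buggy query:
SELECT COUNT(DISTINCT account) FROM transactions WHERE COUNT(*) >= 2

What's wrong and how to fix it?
Bug: WHERE filters individual rows, not groups, so a group-level COUNT is invalid there

Fix: Group first with HAVING COUNT(*) >= 2, then COUNT the resulting groups

Corrected query:
SELECT COUNT(*) FROM (SELECT account FROM transactions GROUP BY account HAVING COUNT(*) >= 2)

Result:
COUNT(*)
--------
2       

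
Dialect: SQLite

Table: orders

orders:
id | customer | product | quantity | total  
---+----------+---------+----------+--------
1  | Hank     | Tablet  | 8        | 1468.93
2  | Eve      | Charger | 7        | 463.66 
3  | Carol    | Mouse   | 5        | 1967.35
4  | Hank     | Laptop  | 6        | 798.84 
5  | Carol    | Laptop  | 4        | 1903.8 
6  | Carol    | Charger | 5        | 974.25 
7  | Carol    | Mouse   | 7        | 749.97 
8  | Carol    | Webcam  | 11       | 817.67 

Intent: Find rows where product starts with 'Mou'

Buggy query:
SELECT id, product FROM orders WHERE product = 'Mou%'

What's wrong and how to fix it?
Bug: '=' compares the literal string including the % character; pattern matching needs LIKE

Fix: Replace '=' with LIKE so 'Mou%' is treated as a pattern

Corrected query:
SELECT id, product FROM orders WHERE product LIKE 'Mou%'

Result:
id | product
---+--------
3  | Mouse  
7  | Mouse  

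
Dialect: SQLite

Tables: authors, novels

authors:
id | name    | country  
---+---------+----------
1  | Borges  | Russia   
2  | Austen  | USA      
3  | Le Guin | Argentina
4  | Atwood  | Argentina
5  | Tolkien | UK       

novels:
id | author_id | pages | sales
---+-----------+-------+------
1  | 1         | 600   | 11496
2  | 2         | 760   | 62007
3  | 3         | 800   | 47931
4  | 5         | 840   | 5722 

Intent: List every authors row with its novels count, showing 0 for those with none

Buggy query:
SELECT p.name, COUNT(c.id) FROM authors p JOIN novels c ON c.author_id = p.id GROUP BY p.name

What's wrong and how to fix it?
Bug: An inner join excludes parents with zero children

Fix: Use LEFT JOIN so parents without children still appear (COUNT(c.id) gives 0)

Corrected query:
SELECT p.name, COUNT(c.id) FROM authors p LEFT JOIN novels c ON c.author_id = p.id GROUP BY p.name

Result:
name    | COUNT(c.id)
--------+------------
Atwood  | 0          
Austen  | 1          
Borges  | 1          
Le Guin | 1          
Tolkien | 1          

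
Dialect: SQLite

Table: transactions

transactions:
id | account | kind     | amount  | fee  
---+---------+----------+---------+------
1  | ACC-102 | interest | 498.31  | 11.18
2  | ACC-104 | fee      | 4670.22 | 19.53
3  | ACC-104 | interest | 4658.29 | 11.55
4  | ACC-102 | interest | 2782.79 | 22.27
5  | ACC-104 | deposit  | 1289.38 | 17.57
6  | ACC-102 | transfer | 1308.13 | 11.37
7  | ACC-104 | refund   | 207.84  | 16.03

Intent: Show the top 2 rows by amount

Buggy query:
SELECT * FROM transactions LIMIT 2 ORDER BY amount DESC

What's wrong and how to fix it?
Bug: LIMIT must come after ORDER BY

Fix: Swap the clauses: ORDER BY first, then LIMIT

Corrected query:
SELECT * FROM transactions ORDER BY amount DESC LIMIT 2

Result:
id | account | kind     | amount  | fee  
---+---------+----------+---------+------
2  | ACC-104 | fee      | 4670.22 | 19.53
3  | ACC-104 | interest | 4658.29 | 11.55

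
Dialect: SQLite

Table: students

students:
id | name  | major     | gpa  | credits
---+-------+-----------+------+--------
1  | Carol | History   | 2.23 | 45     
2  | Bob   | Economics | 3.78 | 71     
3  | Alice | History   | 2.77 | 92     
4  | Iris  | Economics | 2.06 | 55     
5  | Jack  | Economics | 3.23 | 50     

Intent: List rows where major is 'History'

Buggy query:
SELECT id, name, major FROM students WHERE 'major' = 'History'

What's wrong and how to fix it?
Bug: 'major' in single quotes is a string literal, not the column; the comparison is literal-vs-literal and never true

Fix: Remove the quotes around the column name (or use double quotes for an identifier)

Corrected query:
SELECT id, name, major FROM students WHERE major = 'History'

Result:
id | name  | major  
---+-------+--------
1  | Carol | History
3  | Alice | History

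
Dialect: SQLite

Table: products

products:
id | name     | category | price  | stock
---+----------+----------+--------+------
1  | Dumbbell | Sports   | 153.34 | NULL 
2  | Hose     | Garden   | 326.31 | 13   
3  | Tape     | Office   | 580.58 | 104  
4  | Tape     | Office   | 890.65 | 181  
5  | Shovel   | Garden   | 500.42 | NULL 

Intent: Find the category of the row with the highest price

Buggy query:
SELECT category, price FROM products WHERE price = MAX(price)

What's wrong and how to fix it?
Bug: MAX(price) is an aggregate and cannot be used directly in WHERE

Fix: Wrap MAX in a scalar subquery so WHERE compares against a single value

Corrected query:
SELECT category, price FROM products WHERE price = (SELECT MAX(price) FROM products)

Result:
category | price 
---------+-------
Office   | 890.65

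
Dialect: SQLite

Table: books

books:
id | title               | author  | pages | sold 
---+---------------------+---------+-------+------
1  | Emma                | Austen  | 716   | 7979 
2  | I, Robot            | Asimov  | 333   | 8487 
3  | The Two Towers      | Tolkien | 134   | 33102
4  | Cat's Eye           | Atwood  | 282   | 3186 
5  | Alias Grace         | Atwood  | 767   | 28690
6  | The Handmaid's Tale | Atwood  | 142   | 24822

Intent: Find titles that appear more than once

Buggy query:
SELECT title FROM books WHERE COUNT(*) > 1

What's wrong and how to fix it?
Bug: WHERE can't reference COUNT(*); aggregates are computed after WHERE

Fix: GROUP BY title, then filter groups with HAVING COUNT(*) > 1

Corrected query:
SELECT title FROM books GROUP BY title HAVING COUNT(*) > 1

Result:
(no rows)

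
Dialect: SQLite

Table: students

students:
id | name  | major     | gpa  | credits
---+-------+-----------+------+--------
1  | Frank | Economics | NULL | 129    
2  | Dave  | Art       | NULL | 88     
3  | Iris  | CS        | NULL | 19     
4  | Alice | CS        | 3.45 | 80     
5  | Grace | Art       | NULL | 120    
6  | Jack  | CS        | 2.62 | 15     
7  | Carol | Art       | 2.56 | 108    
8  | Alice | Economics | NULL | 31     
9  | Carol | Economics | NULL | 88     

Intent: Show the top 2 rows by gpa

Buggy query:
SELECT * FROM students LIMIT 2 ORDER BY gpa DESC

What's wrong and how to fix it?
Bug: ORDER BY cannot follow LIMIT; LIMIT is the final clause

Fix: Sort with ORDER BY, then apply LIMIT

Corrected query:
SELECT * FROM students ORDER BY gpa DESC LIMIT 2

Result:
id | name  | major | gpa  | credits
---+-------+-------+------+--------
4  | Alice | CS    | 3.45 | 80     
6  | Jack  | CS    | 2.62 | 15     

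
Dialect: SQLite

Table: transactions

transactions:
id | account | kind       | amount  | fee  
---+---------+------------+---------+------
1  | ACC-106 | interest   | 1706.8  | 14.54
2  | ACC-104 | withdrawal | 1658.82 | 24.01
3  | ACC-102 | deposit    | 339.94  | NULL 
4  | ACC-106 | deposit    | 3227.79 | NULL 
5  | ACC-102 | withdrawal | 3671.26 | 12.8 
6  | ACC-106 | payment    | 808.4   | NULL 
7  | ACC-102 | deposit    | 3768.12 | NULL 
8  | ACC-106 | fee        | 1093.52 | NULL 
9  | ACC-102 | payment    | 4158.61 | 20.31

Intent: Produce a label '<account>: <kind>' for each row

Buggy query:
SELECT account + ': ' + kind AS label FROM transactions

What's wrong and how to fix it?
Bug: SQLite uses || for string concatenation; + coerces text to numbers (yielding 0)

Fix: Replace + with || to concatenate text

Corrected query:
SELECT account || ': ' || kind AS label FROM transactions

Result:
label              
-------------------
ACC-106: interest  
ACC-104: withdrawal
ACC-102: deposit   
ACC-106: deposit   
ACC-102: withdrawal
ACC-106: payment   
ACC-102: deposit   
ACC-106: fee       
ACC-102: payment   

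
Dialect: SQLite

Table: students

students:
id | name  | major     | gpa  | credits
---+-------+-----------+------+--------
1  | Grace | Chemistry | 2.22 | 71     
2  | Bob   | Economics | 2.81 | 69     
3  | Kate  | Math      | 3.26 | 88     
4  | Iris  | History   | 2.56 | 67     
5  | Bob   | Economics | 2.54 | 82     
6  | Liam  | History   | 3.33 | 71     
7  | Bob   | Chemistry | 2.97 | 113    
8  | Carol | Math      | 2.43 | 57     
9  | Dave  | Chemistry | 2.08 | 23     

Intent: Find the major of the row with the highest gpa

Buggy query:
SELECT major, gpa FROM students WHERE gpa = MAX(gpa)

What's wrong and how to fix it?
Bug: MAX(gpa) is an aggregate and cannot be used directly in WHERE

Fix: Wrap MAX in a scalar subquery so WHERE compares against a single value

Corrected query:
SELECT major, gpa FROM students WHERE gpa = (SELECT MAX(gpa) FROM students)

Result:
major   | gpa 
--------+-----
History | 3.33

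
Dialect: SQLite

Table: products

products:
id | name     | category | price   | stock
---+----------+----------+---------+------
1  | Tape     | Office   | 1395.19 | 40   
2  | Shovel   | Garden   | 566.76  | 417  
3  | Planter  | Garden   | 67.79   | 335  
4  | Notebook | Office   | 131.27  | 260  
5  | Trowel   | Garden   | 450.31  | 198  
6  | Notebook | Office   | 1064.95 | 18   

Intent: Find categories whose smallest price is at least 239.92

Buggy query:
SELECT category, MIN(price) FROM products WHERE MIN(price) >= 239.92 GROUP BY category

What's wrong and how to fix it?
Bug: MIN() in WHERE is a misuse of aggregate

Fix: Use HAVING for the per-group MIN condition

Corrected query:
SELECT category, MIN(price) FROM products GROUP BY category HAVING MIN(price) >= 239.92

Result:
(no rows)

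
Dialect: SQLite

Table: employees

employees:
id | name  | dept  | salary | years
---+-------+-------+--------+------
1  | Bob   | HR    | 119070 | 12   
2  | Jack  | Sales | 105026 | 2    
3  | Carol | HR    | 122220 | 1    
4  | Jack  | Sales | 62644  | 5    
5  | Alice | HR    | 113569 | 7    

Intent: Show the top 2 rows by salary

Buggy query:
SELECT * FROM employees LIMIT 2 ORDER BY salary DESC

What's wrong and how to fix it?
Bug: LIMIT must come after ORDER BY

Fix: Swap the clauses: ORDER BY first, then LIMIT

Corrected query:
SELECT * FROM employees ORDER BY salary DESC LIMIT 2

Result:
id | name  | dept | salary | years
---+-------+------+--------+------
3  | Carol | HR   | 122220 | 1    
1  | Bob   | HR   | 119070 | 12   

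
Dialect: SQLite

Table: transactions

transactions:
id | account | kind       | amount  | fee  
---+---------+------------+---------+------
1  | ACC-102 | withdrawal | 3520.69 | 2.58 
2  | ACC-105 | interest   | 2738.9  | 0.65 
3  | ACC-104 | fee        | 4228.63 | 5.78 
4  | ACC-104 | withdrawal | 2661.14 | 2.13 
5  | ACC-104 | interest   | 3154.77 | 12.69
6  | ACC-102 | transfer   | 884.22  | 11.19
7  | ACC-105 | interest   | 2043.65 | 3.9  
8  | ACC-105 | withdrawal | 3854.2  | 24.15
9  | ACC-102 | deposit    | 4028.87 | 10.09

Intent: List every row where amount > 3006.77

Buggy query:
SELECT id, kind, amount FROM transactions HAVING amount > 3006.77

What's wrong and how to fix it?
Bug: HAVING filters the output of aggregation, but this query has no GROUP BY and no aggregate functions, so SQLite rejects it (HAVING clause on a non-aggregate query); the condition here is per row

Fix: Use WHERE for row-level filtering

Corrected query:
SELECT id, kind, amount FROM transactions WHERE amount > 3006.77

Result:
id | kind       | amount 
---+------------+--------
1  | withdrawal | 3520.69
3  | fee        | 4228.63
5  | interest   | 3154.77
8  | withdrawal | 3854.2 
9  | deposit    | 4028.87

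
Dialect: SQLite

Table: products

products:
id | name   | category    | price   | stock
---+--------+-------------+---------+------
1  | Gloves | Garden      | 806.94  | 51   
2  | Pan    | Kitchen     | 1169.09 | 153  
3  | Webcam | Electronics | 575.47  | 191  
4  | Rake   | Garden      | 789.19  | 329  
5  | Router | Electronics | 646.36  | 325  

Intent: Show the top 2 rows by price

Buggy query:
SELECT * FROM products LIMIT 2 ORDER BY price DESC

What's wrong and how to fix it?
Bug: ORDER BY cannot follow LIMIT; LIMIT is the final clause

Fix: Sort with ORDER BY, then apply LIMIT

Corrected query:
SELECT * FROM products ORDER BY price DESC LIMIT 2

Result:
id | name   | category | price   | stock
---+--------+----------+---------+------
2  | Pan    | Kitchen  | 1169.09 | 153  
1  | Gloves | Garden   | 806.94  | 51   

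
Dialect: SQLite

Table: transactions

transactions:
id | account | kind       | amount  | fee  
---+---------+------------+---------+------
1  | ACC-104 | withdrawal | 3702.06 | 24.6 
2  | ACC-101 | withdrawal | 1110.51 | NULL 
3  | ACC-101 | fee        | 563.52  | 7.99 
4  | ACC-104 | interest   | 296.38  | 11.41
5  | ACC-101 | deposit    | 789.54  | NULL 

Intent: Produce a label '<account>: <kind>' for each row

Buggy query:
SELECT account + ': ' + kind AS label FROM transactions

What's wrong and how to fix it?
Bug: '+' is numeric addition; on text columns SQLite converts them to 0 instead of concatenating

Fix: Replace + with || to concatenate text

Corrected query:
SELECT account || ': ' || kind AS label FROM transactions

Result:
label              
-------------------
ACC-104: withdrawal
ACC-101: withdrawal
ACC-101: fee       
ACC-104: interest  
ACC-101: deposit   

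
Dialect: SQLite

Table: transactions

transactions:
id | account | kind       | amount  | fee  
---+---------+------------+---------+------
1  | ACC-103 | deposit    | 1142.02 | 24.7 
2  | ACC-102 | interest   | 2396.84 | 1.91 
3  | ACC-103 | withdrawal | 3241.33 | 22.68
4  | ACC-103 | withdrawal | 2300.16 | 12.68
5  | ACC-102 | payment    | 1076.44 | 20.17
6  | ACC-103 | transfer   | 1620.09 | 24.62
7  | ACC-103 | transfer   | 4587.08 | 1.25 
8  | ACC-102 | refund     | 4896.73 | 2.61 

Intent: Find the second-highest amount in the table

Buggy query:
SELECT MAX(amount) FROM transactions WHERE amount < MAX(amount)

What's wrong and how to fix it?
Bug: MAX(amount) on the right of the comparison is an aggregate-in-WHERE error

Fix: Compute the overall MAX in a subquery, then take MAX of rows below it

Corrected query:
SELECT MAX(amount) FROM transactions WHERE amount < (SELECT MAX(amount) FROM transactions)

Result:
MAX(amount)
-----------
4587.08    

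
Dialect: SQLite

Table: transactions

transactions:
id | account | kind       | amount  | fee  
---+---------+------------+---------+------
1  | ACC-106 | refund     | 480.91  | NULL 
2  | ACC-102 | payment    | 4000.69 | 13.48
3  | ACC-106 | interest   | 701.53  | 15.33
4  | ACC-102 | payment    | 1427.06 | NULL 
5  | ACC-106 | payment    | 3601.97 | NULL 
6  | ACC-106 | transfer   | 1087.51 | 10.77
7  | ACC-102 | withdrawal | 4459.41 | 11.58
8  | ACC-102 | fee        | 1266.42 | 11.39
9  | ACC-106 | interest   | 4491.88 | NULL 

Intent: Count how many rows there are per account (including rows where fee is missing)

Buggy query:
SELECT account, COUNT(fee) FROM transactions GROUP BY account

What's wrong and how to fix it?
Bug: COUNT(fee) skips NULLs, so groups with missing fee are undercounted

Fix: Replace COUNT(fee) with COUNT(*)

Corrected query:
SELECT account, COUNT(*) FROM transactions GROUP BY account

Result:
account | COUNT(*)
--------+---------
ACC-102 | 4       
ACC-106 | 5       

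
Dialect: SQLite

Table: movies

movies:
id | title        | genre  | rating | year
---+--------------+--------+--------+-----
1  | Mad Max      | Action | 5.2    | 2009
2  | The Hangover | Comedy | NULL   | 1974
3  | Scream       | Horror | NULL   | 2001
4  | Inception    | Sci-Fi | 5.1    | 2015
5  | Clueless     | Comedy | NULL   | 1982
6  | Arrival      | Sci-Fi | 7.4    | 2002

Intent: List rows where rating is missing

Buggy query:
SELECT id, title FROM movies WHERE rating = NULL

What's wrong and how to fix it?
Bug: Comparing to NULL with '=' never matches; NULL = NULL is unknown, not true

Fix: Use IS NULL to test for NULL

Corrected query:
SELECT id, title FROM movies WHERE rating IS NULL

Result:
id | title       
---+-------------
2  | The Hangover
3  | Scream      
5  | Clueless    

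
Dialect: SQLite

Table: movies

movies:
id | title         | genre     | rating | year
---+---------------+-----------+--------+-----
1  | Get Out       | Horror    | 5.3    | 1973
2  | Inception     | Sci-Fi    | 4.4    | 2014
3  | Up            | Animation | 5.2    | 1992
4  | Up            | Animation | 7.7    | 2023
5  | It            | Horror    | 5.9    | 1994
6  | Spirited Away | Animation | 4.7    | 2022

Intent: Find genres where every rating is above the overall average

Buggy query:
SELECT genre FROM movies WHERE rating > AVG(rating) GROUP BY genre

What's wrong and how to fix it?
Bug: WHERE evaluates per row before aggregation, so AVG() is unavailable

Fix: Compute the overall average in a scalar subquery and compare each group's MIN against it in HAVING

Corrected query:
SELECT genre FROM movies GROUP BY genre HAVING MIN(rating) > (SELECT AVG(rating) FROM movies)

Result:
(no rows)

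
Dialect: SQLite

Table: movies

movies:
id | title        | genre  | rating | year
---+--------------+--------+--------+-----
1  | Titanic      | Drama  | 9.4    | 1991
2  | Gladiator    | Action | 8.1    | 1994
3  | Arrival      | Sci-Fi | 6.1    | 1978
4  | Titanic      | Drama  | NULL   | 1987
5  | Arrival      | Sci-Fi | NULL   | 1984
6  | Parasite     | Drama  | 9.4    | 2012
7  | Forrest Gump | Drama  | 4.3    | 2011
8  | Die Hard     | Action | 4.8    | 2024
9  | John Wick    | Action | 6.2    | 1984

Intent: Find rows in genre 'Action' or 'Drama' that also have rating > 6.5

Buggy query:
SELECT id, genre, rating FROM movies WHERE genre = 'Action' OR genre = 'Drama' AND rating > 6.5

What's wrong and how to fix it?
Bug: Without parentheses, AND is evaluated before OR, so the rating filter only applies to the 'Drama' branch

Fix: Add parentheses around the OR so the AND applies to both alternatives

Corrected query:
SELECT id, genre, rating FROM movies WHERE (genre = 'Action' OR genre = 'Drama') AND rating > 6.5

Result:
id | genre  | rating
---+--------+-------
1  | Drama  | 9.4   
2  | Action | 8.1   
6  | Drama  | 9.4   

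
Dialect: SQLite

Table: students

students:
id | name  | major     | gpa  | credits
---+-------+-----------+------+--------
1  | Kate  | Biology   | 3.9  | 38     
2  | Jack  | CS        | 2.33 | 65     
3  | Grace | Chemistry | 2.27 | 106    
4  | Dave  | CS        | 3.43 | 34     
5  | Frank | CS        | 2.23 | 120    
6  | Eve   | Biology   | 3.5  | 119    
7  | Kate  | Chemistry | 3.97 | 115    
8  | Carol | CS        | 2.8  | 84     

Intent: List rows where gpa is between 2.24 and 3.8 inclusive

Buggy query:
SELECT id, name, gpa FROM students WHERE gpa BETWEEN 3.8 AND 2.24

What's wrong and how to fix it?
Bug: BETWEEN expects the lower bound first; with 3.8 AND 2.24 the range is empty

Fix: Swap the bounds so the smaller value comes first

Corrected query:
SELECT id, name, gpa FROM students WHERE gpa BETWEEN 2.24 AND 3.8

Result:
id | name  | gpa 
---+-------+-----
2  | Jack  | 2.33
3  | Grace | 2.27
4  | Dave  | 3.43
6  | Eve   | 3.5 
8  | Carol | 2.8 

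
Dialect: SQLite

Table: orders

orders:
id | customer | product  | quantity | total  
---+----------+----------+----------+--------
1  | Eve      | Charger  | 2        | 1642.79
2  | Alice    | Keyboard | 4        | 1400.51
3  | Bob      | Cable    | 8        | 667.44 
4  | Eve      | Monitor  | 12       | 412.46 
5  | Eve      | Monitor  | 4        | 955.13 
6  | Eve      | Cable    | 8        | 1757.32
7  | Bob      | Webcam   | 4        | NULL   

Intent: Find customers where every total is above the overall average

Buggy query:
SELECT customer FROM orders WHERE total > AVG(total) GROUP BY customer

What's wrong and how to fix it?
Bug: AVG() is an aggregate; it can't sit directly in WHERE

Fix: Compute the overall average in a scalar subquery and compare each group's MIN against it in HAVING

Corrected query:
SELECT customer FROM orders GROUP BY customer HAVING MIN(total) > (SELECT AVG(total) FROM orders)

Result:
customer
--------
Alice   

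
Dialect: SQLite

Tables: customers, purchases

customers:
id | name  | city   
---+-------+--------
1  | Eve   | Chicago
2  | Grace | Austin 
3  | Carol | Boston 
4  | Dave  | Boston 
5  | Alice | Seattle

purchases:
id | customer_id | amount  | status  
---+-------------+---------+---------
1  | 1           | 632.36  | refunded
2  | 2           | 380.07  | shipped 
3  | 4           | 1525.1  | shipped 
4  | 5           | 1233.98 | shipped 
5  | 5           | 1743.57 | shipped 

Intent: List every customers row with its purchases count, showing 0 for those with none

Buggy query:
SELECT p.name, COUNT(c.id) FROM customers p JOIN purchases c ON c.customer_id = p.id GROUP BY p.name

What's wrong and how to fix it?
Bug: INNER JOIN drops customers rows that have no matching purchases rows

Fix: Use LEFT JOIN so parents without children still appear (COUNT(c.id) gives 0)

Corrected query:
SELECT p.name, COUNT(c.id) FROM customers p LEFT JOIN purchases c ON c.customer_id = p.id GROUP BY p.name

Result:
name  | COUNT(c.id)
------+------------
Alice | 2          
Carol | 0          
Dave  | 1          
Eve   | 1          
Grace | 1          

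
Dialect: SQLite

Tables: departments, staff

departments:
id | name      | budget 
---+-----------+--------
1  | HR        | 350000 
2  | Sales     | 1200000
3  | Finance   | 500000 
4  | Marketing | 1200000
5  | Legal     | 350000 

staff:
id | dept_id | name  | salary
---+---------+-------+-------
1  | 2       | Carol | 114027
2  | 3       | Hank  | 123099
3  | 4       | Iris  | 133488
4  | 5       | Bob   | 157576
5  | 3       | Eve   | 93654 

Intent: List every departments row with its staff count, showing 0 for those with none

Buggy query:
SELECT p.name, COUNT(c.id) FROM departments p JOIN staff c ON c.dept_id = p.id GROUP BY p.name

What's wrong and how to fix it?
Bug: An inner join excludes parents with zero children

Fix: Use LEFT JOIN so parents without children still appear (COUNT(c.id) gives 0)

Corrected query:
SELECT p.name, COUNT(c.id) FROM departments p LEFT JOIN staff c ON c.dept_id = p.id GROUP BY p.name

Result:
name      | COUNT(c.id)
----------+------------
Finance   | 2          
HR        | 0          
Legal     | 1          
Marketing | 1          
Sales     | 1          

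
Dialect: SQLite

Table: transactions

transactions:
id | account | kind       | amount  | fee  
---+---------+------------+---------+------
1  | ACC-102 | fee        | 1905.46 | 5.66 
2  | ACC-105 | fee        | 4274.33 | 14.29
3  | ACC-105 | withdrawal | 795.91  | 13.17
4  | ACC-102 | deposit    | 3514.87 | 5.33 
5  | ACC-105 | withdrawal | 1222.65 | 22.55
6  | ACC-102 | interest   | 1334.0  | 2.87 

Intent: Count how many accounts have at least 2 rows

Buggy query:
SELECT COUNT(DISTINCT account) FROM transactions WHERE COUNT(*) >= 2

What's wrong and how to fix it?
Bug: WHERE filters individual rows, not groups, so a group-level COUNT is invalid there

Fix: Group first with HAVING COUNT(*) >= 2, then COUNT the resulting groups

Corrected query:
SELECT COUNT(*) FROM (SELECT account FROM transactions GROUP BY account HAVING COUNT(*) >= 2)

Result:
COUNT(*)
--------
2       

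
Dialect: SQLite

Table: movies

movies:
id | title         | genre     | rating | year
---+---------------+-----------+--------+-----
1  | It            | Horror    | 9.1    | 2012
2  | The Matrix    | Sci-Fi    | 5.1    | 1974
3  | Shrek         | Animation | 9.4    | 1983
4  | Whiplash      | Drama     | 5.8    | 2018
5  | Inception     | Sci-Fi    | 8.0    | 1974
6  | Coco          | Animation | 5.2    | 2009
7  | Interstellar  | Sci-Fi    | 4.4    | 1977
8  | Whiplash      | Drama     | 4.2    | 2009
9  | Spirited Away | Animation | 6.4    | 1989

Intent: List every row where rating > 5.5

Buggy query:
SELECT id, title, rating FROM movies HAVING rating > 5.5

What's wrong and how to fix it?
Bug: HAVING filters the output of aggregation, but this query has no GROUP BY and no aggregate functions, so SQLite rejects it (HAVING clause on a non-aggregate query); the condition here is per row

Fix: Use WHERE for row-level filtering

Corrected query:
SELECT id, title, rating FROM movies WHERE rating > 5.5

Result:
id | title         | rating
---+---------------+-------
1  | It            | 9.1   
3  | Shrek         | 9.4   
4  | Whiplash      | 5.8   
5  | Inception     | 8     
9  | Spirited Away | 6.4   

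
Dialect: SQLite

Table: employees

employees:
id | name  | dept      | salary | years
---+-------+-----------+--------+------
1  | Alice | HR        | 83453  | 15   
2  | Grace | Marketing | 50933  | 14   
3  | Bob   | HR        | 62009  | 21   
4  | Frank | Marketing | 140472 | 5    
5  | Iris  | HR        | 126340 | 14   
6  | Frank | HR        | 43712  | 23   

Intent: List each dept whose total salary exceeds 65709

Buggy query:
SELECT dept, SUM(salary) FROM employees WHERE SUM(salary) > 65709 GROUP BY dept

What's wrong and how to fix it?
Bug: SUM(salary) is an aggregate, but WHERE filters rows before aggregation

Fix: Move the aggregate condition to a HAVING clause

Corrected query:
SELECT dept, SUM(salary) FROM employees GROUP BY dept HAVING SUM(salary) > 65709

Result:
dept      | SUM(salary)
----------+------------
HR        | 315514     
Marketing | 191405     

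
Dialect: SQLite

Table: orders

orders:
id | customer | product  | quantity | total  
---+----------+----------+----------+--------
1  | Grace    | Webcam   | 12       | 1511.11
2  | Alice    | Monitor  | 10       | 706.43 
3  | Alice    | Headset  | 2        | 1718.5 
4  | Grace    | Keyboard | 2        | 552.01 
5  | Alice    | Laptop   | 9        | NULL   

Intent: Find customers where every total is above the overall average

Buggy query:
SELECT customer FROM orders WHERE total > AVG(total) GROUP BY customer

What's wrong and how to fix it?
Bug: WHERE evaluates per row before aggregation, so AVG() is unavailable

Fix: Compute the overall average in a scalar subquery and compare each group's MIN against it in HAVING

Corrected query:
SELECT customer FROM orders GROUP BY customer HAVING MIN(total) > (SELECT AVG(total) FROM orders)

Result:
(no rows)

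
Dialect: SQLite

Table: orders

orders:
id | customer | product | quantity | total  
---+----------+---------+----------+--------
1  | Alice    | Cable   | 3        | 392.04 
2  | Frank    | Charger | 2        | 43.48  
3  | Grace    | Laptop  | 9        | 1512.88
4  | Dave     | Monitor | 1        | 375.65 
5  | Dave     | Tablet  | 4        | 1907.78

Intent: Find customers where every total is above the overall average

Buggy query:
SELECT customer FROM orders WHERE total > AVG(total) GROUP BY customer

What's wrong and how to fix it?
Bug: AVG() is an aggregate; it can't sit directly in WHERE

Fix: Compute the overall average in a scalar subquery and compare each group's MIN against it in HAVING

Corrected query:
SELECT customer FROM orders GROUP BY customer HAVING MIN(total) > (SELECT AVG(total) FROM orders)

Result:
customer
--------
Grace   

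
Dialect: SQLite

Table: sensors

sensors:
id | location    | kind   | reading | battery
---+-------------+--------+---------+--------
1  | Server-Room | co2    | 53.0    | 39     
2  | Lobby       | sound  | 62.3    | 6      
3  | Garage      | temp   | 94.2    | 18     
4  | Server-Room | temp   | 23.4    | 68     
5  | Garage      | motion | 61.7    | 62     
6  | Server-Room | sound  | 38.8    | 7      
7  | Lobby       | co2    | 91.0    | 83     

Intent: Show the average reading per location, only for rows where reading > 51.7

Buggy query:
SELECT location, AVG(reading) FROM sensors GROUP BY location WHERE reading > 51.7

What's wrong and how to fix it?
Bug: WHERE cannot follow GROUP BY

Fix: Move the WHERE clause before GROUP BY

Corrected query:
SELECT location, AVG(reading) FROM sensors WHERE reading > 51.7 GROUP BY location

Result:
location    | AVG(reading)
------------+-------------
Garage      | 77.95       
Lobby       | 76.65       
Server-Room | 53          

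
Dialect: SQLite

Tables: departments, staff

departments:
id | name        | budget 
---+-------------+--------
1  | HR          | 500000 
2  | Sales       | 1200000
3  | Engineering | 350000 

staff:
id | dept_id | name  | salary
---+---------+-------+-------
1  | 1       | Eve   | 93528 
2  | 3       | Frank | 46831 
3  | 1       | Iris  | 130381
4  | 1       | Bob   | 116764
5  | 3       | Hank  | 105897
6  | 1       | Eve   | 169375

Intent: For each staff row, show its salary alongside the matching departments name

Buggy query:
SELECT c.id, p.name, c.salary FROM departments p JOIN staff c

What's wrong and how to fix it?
Bug: JOIN with no ON clause produces a cartesian product; every staff row pairs with every departments row

Fix: Add ON c.dept_id = p.id to the JOIN

Corrected query:
SELECT c.id, p.name, c.salary FROM departments p JOIN staff c ON c.dept_id = p.id

Result:
id | name        | salary
---+-------------+-------
1  | HR          | 93528 
2  | Engineering | 46831 
3  | HR          | 130381
4  | HR          | 116764
5  | Engineering | 105897
6  | HR          | 169375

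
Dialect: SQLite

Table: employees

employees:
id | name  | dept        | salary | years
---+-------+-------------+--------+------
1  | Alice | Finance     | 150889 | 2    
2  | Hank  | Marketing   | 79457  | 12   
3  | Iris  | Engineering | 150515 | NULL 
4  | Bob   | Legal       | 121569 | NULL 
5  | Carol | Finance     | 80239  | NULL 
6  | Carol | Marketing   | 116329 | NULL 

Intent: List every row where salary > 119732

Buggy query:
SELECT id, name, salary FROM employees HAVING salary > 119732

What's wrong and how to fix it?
Bug: HAVING filters the output of aggregation, but this query has no GROUP BY and no aggregate functions, so SQLite rejects it (HAVING clause on a non-aggregate query); the condition here is per row

Fix: Use WHERE for row-level filtering

Corrected query:
SELECT id, name, salary FROM employees WHERE salary > 119732

Result:
id | name  | salary
---+-------+-------
1  | Alice | 150889
3  | Iris  | 150515
4  | Bob   | 121569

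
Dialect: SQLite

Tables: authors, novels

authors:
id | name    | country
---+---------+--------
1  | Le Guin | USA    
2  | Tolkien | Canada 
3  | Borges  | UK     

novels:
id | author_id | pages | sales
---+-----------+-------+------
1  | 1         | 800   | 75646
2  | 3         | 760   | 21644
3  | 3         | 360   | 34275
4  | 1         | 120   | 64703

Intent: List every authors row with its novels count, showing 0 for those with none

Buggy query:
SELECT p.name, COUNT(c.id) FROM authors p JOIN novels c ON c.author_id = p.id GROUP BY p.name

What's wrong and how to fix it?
Bug: INNER JOIN drops authors rows that have no matching novels rows

Fix: Use LEFT JOIN so parents without children still appear (COUNT(c.id) gives 0)

Corrected query:
SELECT p.name, COUNT(c.id) FROM authors p LEFT JOIN novels c ON c.author_id = p.id GROUP BY p.name

Result:
name    | COUNT(c.id)
--------+------------
Borges  | 2          
Le Guin | 2          
Tolkien | 0          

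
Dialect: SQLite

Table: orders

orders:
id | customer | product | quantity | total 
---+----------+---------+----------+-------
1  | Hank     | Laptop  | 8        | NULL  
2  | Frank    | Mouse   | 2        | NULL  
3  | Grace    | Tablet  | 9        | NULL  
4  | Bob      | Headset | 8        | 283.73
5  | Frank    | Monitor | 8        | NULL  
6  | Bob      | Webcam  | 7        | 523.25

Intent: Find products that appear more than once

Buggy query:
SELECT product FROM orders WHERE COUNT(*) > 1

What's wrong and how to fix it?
Bug: COUNT(*) is an aggregate and cannot be used in WHERE

Fix: Group first, then use HAVING for the count condition

Corrected query:
SELECT product FROM orders GROUP BY product HAVING COUNT(*) > 1

Result:
(no rows)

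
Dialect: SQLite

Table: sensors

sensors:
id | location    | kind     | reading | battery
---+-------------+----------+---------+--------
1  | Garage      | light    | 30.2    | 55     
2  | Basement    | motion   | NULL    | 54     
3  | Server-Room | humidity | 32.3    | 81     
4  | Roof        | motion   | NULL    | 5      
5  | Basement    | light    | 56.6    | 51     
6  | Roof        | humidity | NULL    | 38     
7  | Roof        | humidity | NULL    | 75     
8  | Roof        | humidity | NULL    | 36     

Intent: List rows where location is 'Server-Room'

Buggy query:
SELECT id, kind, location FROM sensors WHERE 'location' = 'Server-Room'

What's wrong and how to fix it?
Bug: 'location' in single quotes is a string literal, not the column; the comparison is literal-vs-literal and never true

Fix: Reference the column as location without single quotes

Corrected query:
SELECT id, kind, location FROM sensors WHERE location = 'Server-Room'

Result:
id | kind     | location   
---+----------+------------
3  | humidity | Server-Room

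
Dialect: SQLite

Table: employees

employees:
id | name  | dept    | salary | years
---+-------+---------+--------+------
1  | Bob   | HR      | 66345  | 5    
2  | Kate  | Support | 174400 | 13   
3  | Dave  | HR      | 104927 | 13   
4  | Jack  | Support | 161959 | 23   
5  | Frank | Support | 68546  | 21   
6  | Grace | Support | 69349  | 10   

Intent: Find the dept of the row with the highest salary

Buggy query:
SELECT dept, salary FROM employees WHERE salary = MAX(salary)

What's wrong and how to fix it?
Bug: WHERE is evaluated per row; an aggregate over the whole table isn't defined there

Fix: Use a subquery: WHERE salary = (SELECT MAX(salary) FROM employees)

Corrected query:
SELECT dept, salary FROM employees WHERE salary = (SELECT MAX(salary) FROM employees)

Result:
dept    | salary
--------+-------
Support | 174400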